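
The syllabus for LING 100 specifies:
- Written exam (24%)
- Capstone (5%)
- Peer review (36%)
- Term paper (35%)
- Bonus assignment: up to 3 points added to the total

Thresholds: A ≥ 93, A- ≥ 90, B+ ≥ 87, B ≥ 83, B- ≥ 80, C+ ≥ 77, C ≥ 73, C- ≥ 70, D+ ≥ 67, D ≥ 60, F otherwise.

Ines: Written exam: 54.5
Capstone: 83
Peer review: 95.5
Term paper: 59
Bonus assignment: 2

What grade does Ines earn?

Weighted total:
  Written exam 54.5 × 0.24 = 13.08
  Capstone 83 × 0.05 = 4.15
  Peer review 95.5 × 0.36 = 34.38
  Term paper 59 × 0.35 = 20.65
Sum = 72.26
Bonus assignment: 72.26 + 2 = 74.26
74.26 is ≥ 73 and < 77 → C

C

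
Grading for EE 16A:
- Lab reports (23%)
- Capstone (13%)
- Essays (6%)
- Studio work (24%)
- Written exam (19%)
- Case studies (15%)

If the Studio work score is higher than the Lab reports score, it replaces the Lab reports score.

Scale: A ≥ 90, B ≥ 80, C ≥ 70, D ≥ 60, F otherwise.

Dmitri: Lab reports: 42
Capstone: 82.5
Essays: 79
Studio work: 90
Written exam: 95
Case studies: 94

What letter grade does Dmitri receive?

B

Studio work (90) > Lab reports (42), so Lab reports counts as 90.
Weighted total:
  Lab reports 90 × 0.23 = 20.7
  Capstone 82.5 × 0.13 = 10.725
  Essays 79 × 0.06 = 4.74
  Studio work 90 × 0.24 = 21.6
  Written exam 95 × 0.19 = 18.05
  Case studies 94 × 0.15 = 14.1
Sum = 89.915
89.915 is ≥ 80 and < 90 → B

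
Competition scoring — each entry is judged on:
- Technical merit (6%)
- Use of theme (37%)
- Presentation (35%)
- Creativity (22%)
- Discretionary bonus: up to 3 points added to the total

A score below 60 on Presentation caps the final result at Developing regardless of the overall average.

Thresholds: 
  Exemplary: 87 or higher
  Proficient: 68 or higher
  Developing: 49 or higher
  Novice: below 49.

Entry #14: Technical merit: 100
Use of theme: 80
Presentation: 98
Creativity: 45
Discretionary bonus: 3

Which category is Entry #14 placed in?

Presentation score 98 ≥ 60: minimum met.
Weighted total:
  Technical merit 100 × 0.06 = 6
  Use of theme 80 × 0.37 = 29.6
  Presentation 98 × 0.35 = 34.3
  Creativity 45 × 0.22 = 9.9
Sum = 79.8
Discretionary bonus: 79.8 + 3 = 82.8
82.8 is ≥ 68 and < 87 → Proficient

Proficient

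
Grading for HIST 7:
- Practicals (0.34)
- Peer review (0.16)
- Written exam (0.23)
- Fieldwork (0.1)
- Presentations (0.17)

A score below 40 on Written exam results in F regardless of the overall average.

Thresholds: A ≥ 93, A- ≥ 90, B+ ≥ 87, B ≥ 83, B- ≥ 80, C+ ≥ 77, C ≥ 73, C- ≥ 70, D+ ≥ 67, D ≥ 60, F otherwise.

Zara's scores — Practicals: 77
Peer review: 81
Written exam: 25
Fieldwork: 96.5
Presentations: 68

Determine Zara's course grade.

F

Written exam score 25 < 40: minimum not met.
Weighted total:
  Practicals 77 × 0.34 = 26.18
  Peer review 81 × 0.16 = 12.96
  Written exam 25 × 0.23 = 5.75
  Fieldwork 96.5 × 0.1 = 9.65
  Presentations 68 × 0.17 = 11.56
Sum = 66.1
Because the Written exam minimum was not met, the result is F.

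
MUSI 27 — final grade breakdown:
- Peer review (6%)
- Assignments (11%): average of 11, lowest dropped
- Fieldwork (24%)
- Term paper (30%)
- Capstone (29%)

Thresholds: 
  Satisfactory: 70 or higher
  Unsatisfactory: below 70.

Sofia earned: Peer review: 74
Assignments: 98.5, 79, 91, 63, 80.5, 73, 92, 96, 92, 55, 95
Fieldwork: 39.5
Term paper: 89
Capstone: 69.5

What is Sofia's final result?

Satisfactory

Assignments: drop 55 → average of remaining 10 = 860/10 = 86
Weighted total:
  Peer review 74 × 0.06 = 4.44
  Assignments 86 × 0.11 = 9.46
  Fieldwork 39.5 × 0.24 = 9.48
  Term paper 89 × 0.3 = 26.7
  Capstone 69.5 × 0.29 = 20.155
Sum = 70.235
70.235 ≥ 70 → Satisfactory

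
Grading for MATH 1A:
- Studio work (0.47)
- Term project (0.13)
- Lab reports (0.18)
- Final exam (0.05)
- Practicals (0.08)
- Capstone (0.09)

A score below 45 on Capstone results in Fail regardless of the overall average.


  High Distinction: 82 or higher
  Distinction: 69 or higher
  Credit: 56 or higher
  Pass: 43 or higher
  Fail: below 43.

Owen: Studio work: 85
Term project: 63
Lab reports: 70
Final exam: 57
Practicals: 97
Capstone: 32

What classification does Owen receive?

Fail

Capstone score 32 < 45: minimum not met.
Weighted total:
  Studio work 85 × 0.47 = 39.95
  Term project 63 × 0.13 = 8.19
  Lab reports 70 × 0.18 = 12.6
  Final exam 57 × 0.05 = 2.85
  Practicals 97 × 0.08 = 7.76
  Capstone 32 × 0.09 = 2.88
Sum = 74.23
Because the Capstone minimum was not met, the result is Fail.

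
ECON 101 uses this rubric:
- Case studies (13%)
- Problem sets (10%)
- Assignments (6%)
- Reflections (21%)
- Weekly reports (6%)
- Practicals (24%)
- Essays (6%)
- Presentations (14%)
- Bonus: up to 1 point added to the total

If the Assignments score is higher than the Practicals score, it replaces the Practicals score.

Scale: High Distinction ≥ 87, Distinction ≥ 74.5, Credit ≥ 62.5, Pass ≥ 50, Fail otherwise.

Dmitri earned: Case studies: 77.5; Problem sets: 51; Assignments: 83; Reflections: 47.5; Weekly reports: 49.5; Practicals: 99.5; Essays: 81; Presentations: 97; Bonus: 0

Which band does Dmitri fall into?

Assignments (83) ≤ Practicals (99.5), so Practicals stays at 99.5.
Weighted total:
  Case studies 77.5 × 0.13 = 10.075
  Problem sets 51 × 0.1 = 5.1
  Assignments 83 × 0.06 = 4.98
  Reflections 47.5 × 0.21 = 9.975
  Weekly reports 49.5 × 0.06 = 2.97
  Practicals 99.5 × 0.24 = 23.88
  Essays 81 × 0.06 = 4.86
  Presentations 97 × 0.14 = 13.58
Sum = 75.42
Bonus: 75.42 + 0 = 75.42
75.42 is ≥ 74.5 and < 87 → Distinction

Distinction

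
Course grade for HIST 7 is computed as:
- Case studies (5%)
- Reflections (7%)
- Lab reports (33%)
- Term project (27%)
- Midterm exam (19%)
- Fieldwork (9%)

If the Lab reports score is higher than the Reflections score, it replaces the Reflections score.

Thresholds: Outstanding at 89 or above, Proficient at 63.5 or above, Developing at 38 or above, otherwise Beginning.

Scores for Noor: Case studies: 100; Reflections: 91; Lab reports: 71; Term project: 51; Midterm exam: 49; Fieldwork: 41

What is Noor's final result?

Lab reports (71) ≤ Reflections (91), so Reflections stays at 91.
Weighted total:
  Case studies 100 × 0.05 = 5
  Reflections 91 × 0.07 = 6.37
  Lab reports 71 × 0.33 = 23.43
  Term project 51 × 0.27 = 13.77
  Midterm exam 49 × 0.19 = 9.31
  Fieldwork 41 × 0.09 = 3.69
Sum = 61.57
61.57 is ≥ 38 and < 63.5 → Developing

Developing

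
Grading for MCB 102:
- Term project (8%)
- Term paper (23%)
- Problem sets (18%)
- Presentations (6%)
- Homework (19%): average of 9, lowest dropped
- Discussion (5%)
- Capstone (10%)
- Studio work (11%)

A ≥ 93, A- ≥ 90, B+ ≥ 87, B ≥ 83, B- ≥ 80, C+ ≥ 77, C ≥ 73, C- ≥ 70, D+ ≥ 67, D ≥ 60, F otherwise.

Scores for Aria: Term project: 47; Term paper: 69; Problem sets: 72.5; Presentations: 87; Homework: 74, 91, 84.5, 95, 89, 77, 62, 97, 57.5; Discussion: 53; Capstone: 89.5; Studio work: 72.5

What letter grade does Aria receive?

C

Homework: drop 57.5 → average of remaining 8 = 669.5/8 = 83.6875
Weighted total:
  Term project 47 × 0.08 = 3.76
  Term paper 69 × 0.23 = 15.87
  Problem sets 72.5 × 0.18 = 13.05
  Presentations 87 × 0.06 = 5.22
  Homework 83.6875 × 0.19 = 15.900625
  Discussion 53 × 0.05 = 2.65
  Capstone 89.5 × 0.1 = 8.95
  Studio work 72.5 × 0.11 = 7.975
Sum = 73.375625
73.375625 is ≥ 73 and < 77 → C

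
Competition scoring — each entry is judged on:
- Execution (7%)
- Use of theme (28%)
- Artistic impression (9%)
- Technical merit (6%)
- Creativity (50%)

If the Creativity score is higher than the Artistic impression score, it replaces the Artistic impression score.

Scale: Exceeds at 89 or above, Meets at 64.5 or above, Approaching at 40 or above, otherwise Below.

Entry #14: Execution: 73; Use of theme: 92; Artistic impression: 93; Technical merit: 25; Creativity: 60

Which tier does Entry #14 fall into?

Creativity (60) ≤ Artistic impression (93), so Artistic impression stays at 93.
Weighted total:
  Execution 73 × 0.07 = 5.11
  Use of theme 92 × 0.28 = 25.76
  Artistic impression 93 × 0.09 = 8.37
  Technical merit 25 × 0.06 = 1.5
  Creativity 60 × 0.5 = 30
Sum = 70.74
70.74 is ≥ 64.5 and < 89 → Meets

Meets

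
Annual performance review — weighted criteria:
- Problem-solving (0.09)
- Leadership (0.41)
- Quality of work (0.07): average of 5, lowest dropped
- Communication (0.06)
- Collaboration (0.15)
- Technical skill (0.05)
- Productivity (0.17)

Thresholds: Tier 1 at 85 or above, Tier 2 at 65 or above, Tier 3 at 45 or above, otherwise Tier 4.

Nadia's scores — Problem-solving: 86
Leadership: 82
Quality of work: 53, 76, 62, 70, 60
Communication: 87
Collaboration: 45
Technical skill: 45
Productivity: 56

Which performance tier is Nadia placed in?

Tier 2

Quality of work: drop 53 → average of remaining 4 = 268/4 = 67
Weighted total:
  Problem-solving 86 × 0.09 = 7.74
  Leadership 82 × 0.41 = 33.62
  Quality of work 67 × 0.07 = 4.69
  Communication 87 × 0.06 = 5.22
  Collaboration 45 × 0.15 = 6.75
  Technical skill 45 × 0.05 = 2.25
  Productivity 56 × 0.17 = 9.52
Sum = 69.79
69.79 is ≥ 65 and < 85 → Tier 2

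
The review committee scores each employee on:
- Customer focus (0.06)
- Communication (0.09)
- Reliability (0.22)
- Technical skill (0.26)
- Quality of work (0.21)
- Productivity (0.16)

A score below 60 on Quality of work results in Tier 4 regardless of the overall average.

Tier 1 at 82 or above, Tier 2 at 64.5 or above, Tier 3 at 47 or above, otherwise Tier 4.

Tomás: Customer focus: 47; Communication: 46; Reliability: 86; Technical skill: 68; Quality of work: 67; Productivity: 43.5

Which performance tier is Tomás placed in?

Tier 2

Quality of work score 67 ≥ 60: minimum met.
Weighted total:
  Customer focus 47 × 0.06 = 2.82
  Communication 46 × 0.09 = 4.14
  Reliability 86 × 0.22 = 18.92
  Technical skill 68 × 0.26 = 17.68
  Quality of work 67 × 0.21 = 14.07
  Productivity 43.5 × 0.16 = 6.96
Sum = 64.59
64.59 is ≥ 64.5 and < 82 → Tier 2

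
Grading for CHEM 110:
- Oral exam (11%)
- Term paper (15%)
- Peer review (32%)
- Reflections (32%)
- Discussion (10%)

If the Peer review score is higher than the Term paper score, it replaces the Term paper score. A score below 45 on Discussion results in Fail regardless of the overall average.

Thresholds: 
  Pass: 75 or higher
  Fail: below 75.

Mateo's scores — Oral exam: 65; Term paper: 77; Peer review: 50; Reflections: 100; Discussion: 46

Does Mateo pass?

Peer review (50) ≤ Term paper (77), so Term paper stays at 77.
Discussion score 46 ≥ 45: minimum met.
Weighted total:
  Oral exam 65 × 0.11 = 7.15
  Term paper 77 × 0.15 = 11.55
  Peer review 50 × 0.32 = 16
  Reflections 100 × 0.32 = 32
  Discussion 46 × 0.1 = 4.6
Sum = 71.3
71.3 < 75 → Fail

Fail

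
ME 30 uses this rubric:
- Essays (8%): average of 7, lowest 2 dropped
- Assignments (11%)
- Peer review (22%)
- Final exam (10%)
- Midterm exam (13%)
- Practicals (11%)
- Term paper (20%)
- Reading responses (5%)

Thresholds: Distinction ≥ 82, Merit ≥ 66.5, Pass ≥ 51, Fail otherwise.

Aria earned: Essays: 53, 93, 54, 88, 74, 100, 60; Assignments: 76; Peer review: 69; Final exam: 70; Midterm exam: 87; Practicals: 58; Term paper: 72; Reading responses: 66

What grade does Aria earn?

Merit

Essays: drop 53, 54 → average of remaining 5 = 415/5 = 83
Weighted total:
  Essays 83 × 0.08 = 6.64
  Assignments 76 × 0.11 = 8.36
  Peer review 69 × 0.22 = 15.18
  Final exam 70 × 0.1 = 7
  Midterm exam 87 × 0.13 = 11.31
  Practicals 58 × 0.11 = 6.38
  Term paper 72 × 0.2 = 14.4
  Reading responses 66 × 0.05 = 3.3
Sum = 72.57
72.57 is ≥ 66.5 and < 82 → Merit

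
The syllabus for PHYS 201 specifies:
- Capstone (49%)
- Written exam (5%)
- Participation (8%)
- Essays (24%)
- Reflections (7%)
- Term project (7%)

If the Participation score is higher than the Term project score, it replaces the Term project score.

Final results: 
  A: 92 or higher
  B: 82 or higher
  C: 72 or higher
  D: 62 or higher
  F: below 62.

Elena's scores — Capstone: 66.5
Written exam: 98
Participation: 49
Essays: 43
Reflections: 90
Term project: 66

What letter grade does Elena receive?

Participation (49) ≤ Term project (66), so Term project stays at 66.
Weighted total:
  Capstone 66.5 × 0.49 = 32.585
  Written exam 98 × 0.05 = 4.9
  Participation 49 × 0.08 = 3.92
  Essays 43 × 0.24 = 10.32
  Reflections 90 × 0.07 = 6.3
  Term project 66 × 0.07 = 4.62
Sum = 62.645
62.645 is ≥ 62 and < 72 → D

D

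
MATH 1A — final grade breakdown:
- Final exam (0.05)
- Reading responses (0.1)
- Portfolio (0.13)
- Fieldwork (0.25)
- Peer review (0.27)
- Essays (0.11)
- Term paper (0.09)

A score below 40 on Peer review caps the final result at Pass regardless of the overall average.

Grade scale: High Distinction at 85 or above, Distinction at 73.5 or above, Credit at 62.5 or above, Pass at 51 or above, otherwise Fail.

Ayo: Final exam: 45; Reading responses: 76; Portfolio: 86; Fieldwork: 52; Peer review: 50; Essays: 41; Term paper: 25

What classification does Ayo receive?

Pass

Peer review score 50 ≥ 40: minimum met.
Weighted total:
  Final exam 45 × 0.05 = 2.25
  Reading responses 76 × 0.1 = 7.6
  Portfolio 86 × 0.13 = 11.18
  Fieldwork 52 × 0.25 = 13
  Peer review 50 × 0.27 = 13.5
  Essays 41 × 0.11 = 4.51
  Term paper 25 × 0.09 = 2.25
Sum = 54.29
54.29 is ≥ 51 and < 62.5 → Pass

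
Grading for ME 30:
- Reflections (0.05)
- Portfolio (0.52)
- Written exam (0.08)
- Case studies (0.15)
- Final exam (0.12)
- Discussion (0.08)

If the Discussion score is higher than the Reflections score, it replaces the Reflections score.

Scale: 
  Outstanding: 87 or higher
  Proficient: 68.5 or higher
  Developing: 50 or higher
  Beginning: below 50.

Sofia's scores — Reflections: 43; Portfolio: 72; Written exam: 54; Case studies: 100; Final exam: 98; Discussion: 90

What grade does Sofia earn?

Discussion (90) > Reflections (43), so Reflections counts as 90.
Weighted total:
  Reflections 90 × 0.05 = 4.5
  Portfolio 72 × 0.52 = 37.44
  Written exam 54 × 0.08 = 4.32
  Case studies 100 × 0.15 = 15
  Final exam 98 × 0.12 = 11.76
  Discussion 90 × 0.08 = 7.2
Sum = 80.22
80.22 is ≥ 68.5 and < 87 → Proficient

Proficient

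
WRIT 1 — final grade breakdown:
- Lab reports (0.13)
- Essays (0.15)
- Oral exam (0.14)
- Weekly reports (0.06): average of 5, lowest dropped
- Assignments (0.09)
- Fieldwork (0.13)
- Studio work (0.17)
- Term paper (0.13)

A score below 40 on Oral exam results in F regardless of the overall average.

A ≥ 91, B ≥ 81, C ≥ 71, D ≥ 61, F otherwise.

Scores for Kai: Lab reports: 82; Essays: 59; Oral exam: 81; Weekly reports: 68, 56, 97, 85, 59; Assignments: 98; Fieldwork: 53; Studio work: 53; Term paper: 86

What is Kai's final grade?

Weekly reports: drop 56 → average of remaining 4 = 309/4 = 77.25
Oral exam score 81 ≥ 40: minimum met.
Weighted total:
  Lab reports 82 × 0.13 = 10.66
  Essays 59 × 0.15 = 8.85
  Oral exam 81 × 0.14 = 11.34
  Weekly reports 77.25 × 0.06 = 4.635
  Assignments 98 × 0.09 = 8.82
  Fieldwork 53 × 0.13 = 6.89
  Studio work 53 × 0.17 = 9.01
  Term paper 86 × 0.13 = 11.18
Sum = 71.385
71.385 is ≥ 71 and < 81 → C

C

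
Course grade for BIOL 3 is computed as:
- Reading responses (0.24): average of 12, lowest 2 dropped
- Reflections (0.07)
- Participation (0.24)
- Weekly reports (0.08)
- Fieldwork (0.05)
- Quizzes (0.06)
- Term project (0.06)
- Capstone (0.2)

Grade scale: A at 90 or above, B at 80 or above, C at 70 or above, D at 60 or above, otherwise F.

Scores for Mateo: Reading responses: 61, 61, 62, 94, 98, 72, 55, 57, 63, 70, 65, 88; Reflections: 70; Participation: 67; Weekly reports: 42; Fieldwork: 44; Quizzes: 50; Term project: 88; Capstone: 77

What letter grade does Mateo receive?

D

Reading responses: drop 55, 57 → average of remaining 10 = 734/10 = 73.4
Weighted total:
  Reading responses 73.4 × 0.24 = 17.616
  Reflections 70 × 0.07 = 4.9
  Participation 67 × 0.24 = 16.08
  Weekly reports 42 × 0.08 = 3.36
  Fieldwork 44 × 0.05 = 2.2
  Quizzes 50 × 0.06 = 3
  Term project 88 × 0.06 = 5.28
  Capstone 77 × 0.2 = 15.4
Sum = 67.836
67.836 is ≥ 60 and < 70 → D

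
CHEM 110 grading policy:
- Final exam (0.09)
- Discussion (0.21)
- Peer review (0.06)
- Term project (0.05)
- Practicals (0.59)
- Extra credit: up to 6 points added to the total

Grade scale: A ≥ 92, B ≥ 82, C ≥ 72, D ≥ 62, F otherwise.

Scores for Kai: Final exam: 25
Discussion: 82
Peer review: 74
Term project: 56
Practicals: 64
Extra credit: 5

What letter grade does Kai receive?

D

Weighted total:
  Final exam 25 × 0.09 = 2.25
  Discussion 82 × 0.21 = 17.22
  Peer review 74 × 0.06 = 4.44
  Term project 56 × 0.05 = 2.8
  Practicals 64 × 0.59 = 37.76
Sum = 64.47
Extra credit: 64.47 + 5 = 69.47
69.47 is ≥ 62 and < 72 → D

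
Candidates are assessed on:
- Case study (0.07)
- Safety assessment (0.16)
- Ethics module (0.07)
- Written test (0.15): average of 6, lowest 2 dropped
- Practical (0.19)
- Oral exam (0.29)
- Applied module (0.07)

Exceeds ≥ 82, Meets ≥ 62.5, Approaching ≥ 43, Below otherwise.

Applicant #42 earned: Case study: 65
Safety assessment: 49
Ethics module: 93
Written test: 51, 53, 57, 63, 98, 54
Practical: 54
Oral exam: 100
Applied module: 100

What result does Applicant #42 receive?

Written test: drop 51, 53 → average of remaining 4 = 272/4 = 68
Weighted total:
  Case study 65 × 0.07 = 4.55
  Safety assessment 49 × 0.16 = 7.84
  Ethics module 93 × 0.07 = 6.51
  Written test 68 × 0.15 = 10.2
  Practical 54 × 0.19 = 10.26
  Oral exam 100 × 0.29 = 29
  Applied module 100 × 0.07 = 7
Sum = 75.36
75.36 is ≥ 62.5 and < 82 → Meets

Meets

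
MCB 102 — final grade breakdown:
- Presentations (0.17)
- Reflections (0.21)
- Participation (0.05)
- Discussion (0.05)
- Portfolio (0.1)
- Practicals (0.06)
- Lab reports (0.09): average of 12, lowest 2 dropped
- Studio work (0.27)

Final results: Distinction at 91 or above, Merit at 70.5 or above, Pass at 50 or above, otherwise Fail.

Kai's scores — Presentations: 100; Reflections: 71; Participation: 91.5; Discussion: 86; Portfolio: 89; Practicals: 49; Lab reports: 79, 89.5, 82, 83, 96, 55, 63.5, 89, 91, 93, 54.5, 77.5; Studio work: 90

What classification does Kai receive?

Lab reports: drop 54.5, 55 → average of remaining 10 = 843.5/10 = 84.35
Weighted total:
  Presentations 100 × 0.17 = 17
  Reflections 71 × 0.21 = 14.91
  Participation 91.5 × 0.05 = 4.575
  Discussion 86 × 0.05 = 4.3
  Portfolio 89 × 0.1 = 8.9
  Practicals 49 × 0.06 = 2.94
  Lab reports 84.35 × 0.09 = 7.5915
  Studio work 90 × 0.27 = 24.3
Sum = 84.5165
84.5165 is ≥ 70.5 and < 91 → Merit

Merit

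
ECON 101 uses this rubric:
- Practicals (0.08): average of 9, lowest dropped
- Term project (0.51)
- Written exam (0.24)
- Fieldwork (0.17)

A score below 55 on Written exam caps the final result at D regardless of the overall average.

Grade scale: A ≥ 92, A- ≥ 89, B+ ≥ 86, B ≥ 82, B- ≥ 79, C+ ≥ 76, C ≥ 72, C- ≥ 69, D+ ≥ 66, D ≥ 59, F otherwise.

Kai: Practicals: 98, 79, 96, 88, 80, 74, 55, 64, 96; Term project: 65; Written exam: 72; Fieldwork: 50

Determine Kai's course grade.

Practicals: drop 55 → average of remaining 8 = 675/8 = 84.375
Written exam score 72 ≥ 55: minimum met.
Weighted total:
  Practicals 84.375 × 0.08 = 6.75
  Term project 65 × 0.51 = 33.15
  Written exam 72 × 0.24 = 17.28
  Fieldwork 50 × 0.17 = 8.5
Sum = 65.68
65.68 is ≥ 59 and < 66 → D

D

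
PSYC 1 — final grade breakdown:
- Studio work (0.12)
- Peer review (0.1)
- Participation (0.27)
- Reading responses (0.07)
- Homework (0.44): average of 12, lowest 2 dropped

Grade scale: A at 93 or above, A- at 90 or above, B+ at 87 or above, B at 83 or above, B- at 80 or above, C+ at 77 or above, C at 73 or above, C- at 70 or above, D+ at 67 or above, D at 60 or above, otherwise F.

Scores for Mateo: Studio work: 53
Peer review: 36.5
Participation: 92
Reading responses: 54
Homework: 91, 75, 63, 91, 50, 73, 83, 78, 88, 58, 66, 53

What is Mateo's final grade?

C-

Homework: drop 50, 53 → average of remaining 10 = 766/10 = 76.6
Weighted total:
  Studio work 53 × 0.12 = 6.36
  Peer review 36.5 × 0.1 = 3.65
  Participation 92 × 0.27 = 24.84
  Reading responses 54 × 0.07 = 3.78
  Homework 76.6 × 0.44 = 33.704
Sum = 72.334
72.334 is ≥ 70 and < 73 → C-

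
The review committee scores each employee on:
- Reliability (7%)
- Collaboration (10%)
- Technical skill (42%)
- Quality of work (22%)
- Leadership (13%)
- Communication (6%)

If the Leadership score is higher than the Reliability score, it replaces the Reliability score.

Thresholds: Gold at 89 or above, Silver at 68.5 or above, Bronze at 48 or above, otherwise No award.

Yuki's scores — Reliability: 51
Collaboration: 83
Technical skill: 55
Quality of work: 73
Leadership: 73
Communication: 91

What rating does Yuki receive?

Bronze

Leadership (73) > Reliability (51), so Reliability counts as 73.
Weighted total:
  Reliability 73 × 0.07 = 5.11
  Collaboration 83 × 0.1 = 8.3
  Technical skill 55 × 0.42 = 23.1
  Quality of work 73 × 0.22 = 16.06
  Leadership 73 × 0.13 = 9.49
  Communication 91 × 0.06 = 5.46
Sum = 67.52
67.52 is ≥ 48 and < 68.5 → Bronze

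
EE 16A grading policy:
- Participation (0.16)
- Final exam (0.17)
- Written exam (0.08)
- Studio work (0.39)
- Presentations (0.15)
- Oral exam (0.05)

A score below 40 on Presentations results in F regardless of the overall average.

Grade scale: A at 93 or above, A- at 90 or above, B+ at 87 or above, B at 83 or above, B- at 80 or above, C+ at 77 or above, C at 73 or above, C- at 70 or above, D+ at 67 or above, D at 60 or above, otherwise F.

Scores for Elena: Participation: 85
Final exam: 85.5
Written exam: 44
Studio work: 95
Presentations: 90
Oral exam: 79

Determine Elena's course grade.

Presentations score 90 ≥ 40: minimum met.
Weighted total:
  Participation 85 × 0.16 = 13.6
  Final exam 85.5 × 0.17 = 14.535
  Written exam 44 × 0.08 = 3.52
  Studio work 95 × 0.39 = 37.05
  Presentations 90 × 0.15 = 13.5
  Oral exam 79 × 0.05 = 3.95
Sum = 86.155
86.155 is ≥ 83 and < 87 → B

B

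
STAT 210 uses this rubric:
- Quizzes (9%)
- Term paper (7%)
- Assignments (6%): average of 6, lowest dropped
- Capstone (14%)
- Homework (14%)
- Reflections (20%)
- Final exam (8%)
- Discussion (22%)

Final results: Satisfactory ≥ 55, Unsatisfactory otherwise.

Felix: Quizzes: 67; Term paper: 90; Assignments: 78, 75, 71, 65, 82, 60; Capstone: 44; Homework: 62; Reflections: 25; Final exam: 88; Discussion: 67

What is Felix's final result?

Assignments: drop 60 → average of remaining 5 = 371/5 = 74.2
Weighted total:
  Quizzes 67 × 0.09 = 6.03
  Term paper 90 × 0.07 = 6.3
  Assignments 74.2 × 0.06 = 4.452
  Capstone 44 × 0.14 = 6.16
  Homework 62 × 0.14 = 8.68
  Reflections 25 × 0.2 = 5
  Final exam 88 × 0.08 = 7.04
  Discussion 67 × 0.22 = 14.74
Sum = 58.402
58.402 ≥ 55 → Satisfactory

Satisfactory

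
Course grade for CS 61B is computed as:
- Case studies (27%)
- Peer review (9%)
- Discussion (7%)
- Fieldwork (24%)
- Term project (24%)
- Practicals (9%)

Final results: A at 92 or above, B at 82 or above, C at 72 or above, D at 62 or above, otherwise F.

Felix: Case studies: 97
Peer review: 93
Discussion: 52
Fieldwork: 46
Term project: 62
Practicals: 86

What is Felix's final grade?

Weighted total:
  Case studies 97 × 0.27 = 26.19
  Peer review 93 × 0.09 = 8.37
  Discussion 52 × 0.07 = 3.64
  Fieldwork 46 × 0.24 = 11.04
  Term project 62 × 0.24 = 14.88
  Practicals 86 × 0.09 = 7.74
Sum = 71.86
71.86 is ≥ 62 and < 72 → D

D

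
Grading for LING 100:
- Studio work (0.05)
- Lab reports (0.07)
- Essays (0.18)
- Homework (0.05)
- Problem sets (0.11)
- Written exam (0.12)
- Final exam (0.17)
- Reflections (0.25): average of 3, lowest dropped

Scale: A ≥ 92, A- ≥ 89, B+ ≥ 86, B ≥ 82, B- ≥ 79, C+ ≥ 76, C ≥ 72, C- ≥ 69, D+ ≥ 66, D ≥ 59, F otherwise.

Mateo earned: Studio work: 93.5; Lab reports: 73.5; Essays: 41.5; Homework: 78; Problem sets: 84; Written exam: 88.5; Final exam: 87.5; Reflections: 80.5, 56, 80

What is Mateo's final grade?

C

Reflections: drop 56 → average of remaining 2 = 160.5/2 = 80.25
Weighted total:
  Studio work 93.5 × 0.05 = 4.675
  Lab reports 73.5 × 0.07 = 5.145
  Essays 41.5 × 0.18 = 7.47
  Homework 78 × 0.05 = 3.9
  Problem sets 84 × 0.11 = 9.24
  Written exam 88.5 × 0.12 = 10.62
  Final exam 87.5 × 0.17 = 14.875
  Reflections 80.25 × 0.25 = 20.0625
Sum = 75.9875
75.9875 is ≥ 72 and < 76 → C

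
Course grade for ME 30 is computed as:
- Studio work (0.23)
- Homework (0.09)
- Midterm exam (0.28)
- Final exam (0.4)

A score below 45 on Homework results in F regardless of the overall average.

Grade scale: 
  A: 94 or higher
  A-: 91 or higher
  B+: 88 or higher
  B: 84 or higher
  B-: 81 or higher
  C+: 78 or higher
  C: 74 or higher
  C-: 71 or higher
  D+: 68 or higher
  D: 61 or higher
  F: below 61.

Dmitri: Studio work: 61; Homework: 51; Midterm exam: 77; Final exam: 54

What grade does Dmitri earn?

D

Homework score 51 ≥ 45: minimum met.
Weighted total:
  Studio work 61 × 0.23 = 14.03
  Homework 51 × 0.09 = 4.59
  Midterm exam 77 × 0.28 = 21.56
  Final exam 54 × 0.4 = 21.6
Sum = 61.78
61.78 is ≥ 61 and < 68 → D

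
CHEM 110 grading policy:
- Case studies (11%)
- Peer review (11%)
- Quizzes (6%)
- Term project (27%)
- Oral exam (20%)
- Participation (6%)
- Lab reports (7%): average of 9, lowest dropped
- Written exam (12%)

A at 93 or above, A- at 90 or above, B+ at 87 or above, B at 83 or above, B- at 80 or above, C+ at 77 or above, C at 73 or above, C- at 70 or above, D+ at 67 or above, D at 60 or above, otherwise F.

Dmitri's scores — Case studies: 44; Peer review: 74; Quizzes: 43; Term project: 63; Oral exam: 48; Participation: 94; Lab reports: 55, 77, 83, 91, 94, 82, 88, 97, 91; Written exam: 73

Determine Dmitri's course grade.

D

Lab reports: drop 55 → average of remaining 8 = 703/8 = 87.875
Weighted total:
  Case studies 44 × 0.11 = 4.84
  Peer review 74 × 0.11 = 8.14
  Quizzes 43 × 0.06 = 2.58
  Term project 63 × 0.27 = 17.01
  Oral exam 48 × 0.2 = 9.6
  Participation 94 × 0.06 = 5.64
  Lab reports 87.875 × 0.07 = 6.15125
  Written exam 73 × 0.12 = 8.76
Sum = 62.72125
62.72125 is ≥ 60 and < 67 → D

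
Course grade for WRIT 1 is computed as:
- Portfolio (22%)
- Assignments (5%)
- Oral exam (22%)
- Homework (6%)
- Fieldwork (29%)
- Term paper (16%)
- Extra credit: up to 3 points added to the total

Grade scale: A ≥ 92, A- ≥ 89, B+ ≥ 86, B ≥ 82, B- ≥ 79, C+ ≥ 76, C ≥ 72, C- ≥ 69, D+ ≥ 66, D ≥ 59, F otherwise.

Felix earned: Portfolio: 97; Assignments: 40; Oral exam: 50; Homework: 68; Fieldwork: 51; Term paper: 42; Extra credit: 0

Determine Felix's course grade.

D

Weighted total:
  Portfolio 97 × 0.22 = 21.34
  Assignments 40 × 0.05 = 2
  Oral exam 50 × 0.22 = 11
  Homework 68 × 0.06 = 4.08
  Fieldwork 51 × 0.29 = 14.79
  Term paper 42 × 0.16 = 6.72
Sum = 59.93
Extra credit: 59.93 + 0 = 59.93
59.93 is ≥ 59 and < 66 → D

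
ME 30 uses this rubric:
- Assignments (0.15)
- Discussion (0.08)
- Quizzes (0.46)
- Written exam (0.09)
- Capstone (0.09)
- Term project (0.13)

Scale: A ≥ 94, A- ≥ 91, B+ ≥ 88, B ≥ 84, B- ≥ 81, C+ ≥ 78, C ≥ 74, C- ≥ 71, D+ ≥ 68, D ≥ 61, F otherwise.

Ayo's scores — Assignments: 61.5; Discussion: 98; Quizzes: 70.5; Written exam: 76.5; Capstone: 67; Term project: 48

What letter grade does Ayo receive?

Weighted total:
  Assignments 61.5 × 0.15 = 9.225
  Discussion 98 × 0.08 = 7.84
  Quizzes 70.5 × 0.46 = 32.43
  Written exam 76.5 × 0.09 = 6.885
  Capstone 67 × 0.09 = 6.03
  Term project 48 × 0.13 = 6.24
Sum = 68.65
68.65 is ≥ 68 and < 71 → D+

D+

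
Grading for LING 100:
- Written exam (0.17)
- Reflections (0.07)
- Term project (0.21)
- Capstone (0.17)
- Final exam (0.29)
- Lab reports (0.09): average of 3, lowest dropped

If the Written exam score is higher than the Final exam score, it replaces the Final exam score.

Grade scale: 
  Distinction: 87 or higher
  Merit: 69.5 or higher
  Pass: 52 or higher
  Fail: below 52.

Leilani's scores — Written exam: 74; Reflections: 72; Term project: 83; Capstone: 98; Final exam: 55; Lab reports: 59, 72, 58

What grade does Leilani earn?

Lab reports: drop 58 → average of remaining 2 = 131/2 = 65.5
Written exam (74) > Final exam (55), so Final exam counts as 74.
Weighted total:
  Written exam 74 × 0.17 = 12.58
  Reflections 72 × 0.07 = 5.04
  Term project 83 × 0.21 = 17.43
  Capstone 98 × 0.17 = 16.66
  Final exam 74 × 0.29 = 21.46
  Lab reports 65.5 × 0.09 = 5.895
Sum = 79.065
79.065 is ≥ 69.5 and < 87 → Merit

Merit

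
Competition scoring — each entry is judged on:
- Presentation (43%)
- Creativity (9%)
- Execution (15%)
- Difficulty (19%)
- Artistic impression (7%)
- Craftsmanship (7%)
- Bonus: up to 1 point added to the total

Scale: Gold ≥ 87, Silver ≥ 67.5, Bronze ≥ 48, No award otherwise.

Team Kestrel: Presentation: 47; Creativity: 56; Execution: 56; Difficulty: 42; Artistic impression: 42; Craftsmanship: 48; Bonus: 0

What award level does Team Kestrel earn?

No award

Weighted total:
  Presentation 47 × 0.43 = 20.21
  Creativity 56 × 0.09 = 5.04
  Execution 56 × 0.15 = 8.4
  Difficulty 42 × 0.19 = 7.98
  Artistic impression 42 × 0.07 = 2.94
  Craftsmanship 48 × 0.07 = 3.36
Sum = 47.93
Bonus: 47.93 + 0 = 47.93
47.93 < 48 → No award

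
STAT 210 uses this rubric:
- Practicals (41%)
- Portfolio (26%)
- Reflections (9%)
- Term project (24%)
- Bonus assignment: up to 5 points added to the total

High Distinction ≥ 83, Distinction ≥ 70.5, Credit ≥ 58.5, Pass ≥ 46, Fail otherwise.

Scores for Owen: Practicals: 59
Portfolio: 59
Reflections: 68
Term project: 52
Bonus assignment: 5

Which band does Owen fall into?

Credit

Weighted total:
  Practicals 59 × 0.41 = 24.19
  Portfolio 59 × 0.26 = 15.34
  Reflections 68 × 0.09 = 6.12
  Term project 52 × 0.24 = 12.48
Sum = 58.13
Bonus assignment: 58.13 + 5 = 63.13
63.13 is ≥ 58.5 and < 70.5 → Credit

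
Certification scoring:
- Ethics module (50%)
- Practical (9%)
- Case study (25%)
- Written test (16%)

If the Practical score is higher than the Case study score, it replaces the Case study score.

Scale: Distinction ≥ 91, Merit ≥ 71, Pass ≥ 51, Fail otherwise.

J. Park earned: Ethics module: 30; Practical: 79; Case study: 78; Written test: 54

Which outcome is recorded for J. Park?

Fail

Practical (79) > Case study (78), so Case study counts as 79.
Weighted total:
  Ethics module 30 × 0.5 = 15
  Practical 79 × 0.09 = 7.11
  Case study 79 × 0.25 = 19.75
  Written test 54 × 0.16 = 8.64
Sum = 50.5
50.5 < 51 → Fail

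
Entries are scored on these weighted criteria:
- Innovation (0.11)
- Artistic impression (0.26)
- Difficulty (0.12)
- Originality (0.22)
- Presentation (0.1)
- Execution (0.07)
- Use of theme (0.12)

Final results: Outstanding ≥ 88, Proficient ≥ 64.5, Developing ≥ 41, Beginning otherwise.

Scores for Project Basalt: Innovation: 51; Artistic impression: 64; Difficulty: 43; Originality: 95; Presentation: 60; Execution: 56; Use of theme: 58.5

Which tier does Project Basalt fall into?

Proficient

Weighted total:
  Innovation 51 × 0.11 = 5.61
  Artistic impression 64 × 0.26 = 16.64
  Difficulty 43 × 0.12 = 5.16
  Originality 95 × 0.22 = 20.9
  Presentation 60 × 0.1 = 6
  Execution 56 × 0.07 = 3.92
  Use of theme 58.5 × 0.12 = 7.02
Sum = 65.25
65.25 is ≥ 64.5 and < 88 → Proficient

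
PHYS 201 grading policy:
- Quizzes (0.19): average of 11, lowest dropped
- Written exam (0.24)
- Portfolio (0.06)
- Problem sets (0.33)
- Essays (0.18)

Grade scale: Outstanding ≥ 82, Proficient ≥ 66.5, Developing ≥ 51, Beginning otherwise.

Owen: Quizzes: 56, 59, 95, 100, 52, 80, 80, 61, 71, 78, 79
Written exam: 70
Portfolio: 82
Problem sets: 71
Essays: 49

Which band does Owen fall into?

Quizzes: drop 52 → average of remaining 10 = 759/10 = 75.9
Weighted total:
  Quizzes 75.9 × 0.19 = 14.421
  Written exam 70 × 0.24 = 16.8
  Portfolio 82 × 0.06 = 4.92
  Problem sets 71 × 0.33 = 23.43
  Essays 49 × 0.18 = 8.82
Sum = 68.391
68.391 is ≥ 66.5 and < 82 → Proficient

Proficient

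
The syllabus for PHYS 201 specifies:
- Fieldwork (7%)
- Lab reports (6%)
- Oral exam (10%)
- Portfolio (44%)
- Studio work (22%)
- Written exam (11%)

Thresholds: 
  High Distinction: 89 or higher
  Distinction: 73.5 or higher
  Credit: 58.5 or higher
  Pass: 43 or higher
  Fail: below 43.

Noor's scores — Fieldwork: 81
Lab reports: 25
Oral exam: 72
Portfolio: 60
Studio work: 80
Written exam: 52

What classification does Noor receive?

Credit

Weighted total:
  Fieldwork 81 × 0.07 = 5.67
  Lab reports 25 × 0.06 = 1.5
  Oral exam 72 × 0.1 = 7.2
  Portfolio 60 × 0.44 = 26.4
  Studio work 80 × 0.22 = 17.6
  Written exam 52 × 0.11 = 5.72
Sum = 64.09
64.09 is ≥ 58.5 and < 73.5 → Credit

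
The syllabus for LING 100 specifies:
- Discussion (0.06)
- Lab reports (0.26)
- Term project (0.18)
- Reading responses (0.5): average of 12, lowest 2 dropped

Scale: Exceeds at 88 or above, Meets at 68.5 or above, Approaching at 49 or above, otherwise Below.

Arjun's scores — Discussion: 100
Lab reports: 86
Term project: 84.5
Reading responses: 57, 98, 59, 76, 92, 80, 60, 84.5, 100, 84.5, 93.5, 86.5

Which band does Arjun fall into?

Meets

Reading responses: drop 57, 59 → average of remaining 10 = 855/10 = 85.5
Weighted total:
  Discussion 100 × 0.06 = 6
  Lab reports 86 × 0.26 = 22.36
  Term project 84.5 × 0.18 = 15.21
  Reading responses 85.5 × 0.5 = 42.75
Sum = 86.32
86.32 is ≥ 68.5 and < 88 → Meets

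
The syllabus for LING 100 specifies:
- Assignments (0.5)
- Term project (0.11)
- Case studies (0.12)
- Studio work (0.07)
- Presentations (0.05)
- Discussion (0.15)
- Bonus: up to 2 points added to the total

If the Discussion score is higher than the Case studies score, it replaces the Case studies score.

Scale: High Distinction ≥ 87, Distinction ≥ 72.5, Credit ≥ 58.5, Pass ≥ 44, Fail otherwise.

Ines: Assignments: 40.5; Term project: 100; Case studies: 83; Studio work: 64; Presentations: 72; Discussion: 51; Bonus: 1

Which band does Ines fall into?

Discussion (51) ≤ Case studies (83), so Case studies stays at 83.
Weighted total:
  Assignments 40.5 × 0.5 = 20.25
  Term project 100 × 0.11 = 11
  Case studies 83 × 0.12 = 9.96
  Studio work 64 × 0.07 = 4.48
  Presentations 72 × 0.05 = 3.6
  Discussion 51 × 0.15 = 7.65
Sum = 56.94
Bonus: 56.94 + 1 = 57.94
57.94 is ≥ 44 and < 58.5 → Pass

Pass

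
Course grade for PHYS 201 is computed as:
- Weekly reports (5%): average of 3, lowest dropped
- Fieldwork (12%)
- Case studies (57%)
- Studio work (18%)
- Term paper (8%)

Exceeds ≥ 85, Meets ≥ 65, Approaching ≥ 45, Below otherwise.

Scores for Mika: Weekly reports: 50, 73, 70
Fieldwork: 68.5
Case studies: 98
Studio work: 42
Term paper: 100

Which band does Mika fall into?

Weekly reports: drop 50 → average of remaining 2 = 143/2 = 71.5
Weighted total:
  Weekly reports 71.5 × 0.05 = 3.575
  Fieldwork 68.5 × 0.12 = 8.22
  Case studies 98 × 0.57 = 55.86
  Studio work 42 × 0.18 = 7.56
  Term paper 100 × 0.08 = 8
Sum = 83.215
83.215 is ≥ 65 and < 85 → Meets

Meets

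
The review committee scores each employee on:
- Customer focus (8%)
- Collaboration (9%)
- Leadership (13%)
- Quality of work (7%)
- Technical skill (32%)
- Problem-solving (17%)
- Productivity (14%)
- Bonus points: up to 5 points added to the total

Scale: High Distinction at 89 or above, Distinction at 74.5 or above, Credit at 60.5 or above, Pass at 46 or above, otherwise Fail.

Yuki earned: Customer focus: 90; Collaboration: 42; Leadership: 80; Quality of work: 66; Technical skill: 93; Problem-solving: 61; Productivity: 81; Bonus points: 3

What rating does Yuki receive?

Distinction

Weighted total:
  Customer focus 90 × 0.08 = 7.2
  Collaboration 42 × 0.09 = 3.78
  Leadership 80 × 0.13 = 10.4
  Quality of work 66 × 0.07 = 4.62
  Technical skill 93 × 0.32 = 29.76
  Problem-solving 61 × 0.17 = 10.37
  Productivity 81 × 0.14 = 11.34
Sum = 77.47
Bonus points: 77.47 + 3 = 80.47
80.47 is ≥ 74.5 and < 89 → Distinction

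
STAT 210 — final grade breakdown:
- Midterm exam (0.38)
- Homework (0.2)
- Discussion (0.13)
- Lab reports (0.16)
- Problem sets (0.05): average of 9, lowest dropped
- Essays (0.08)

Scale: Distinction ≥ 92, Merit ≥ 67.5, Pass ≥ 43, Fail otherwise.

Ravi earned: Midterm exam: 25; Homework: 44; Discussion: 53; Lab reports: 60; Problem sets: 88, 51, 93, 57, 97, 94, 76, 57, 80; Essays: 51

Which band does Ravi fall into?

Fail

Problem sets: drop 51 → average of remaining 8 = 642/8 = 80.25
Weighted total:
  Midterm exam 25 × 0.38 = 9.5
  Homework 44 × 0.2 = 8.8
  Discussion 53 × 0.13 = 6.89
  Lab reports 60 × 0.16 = 9.6
  Problem sets 80.25 × 0.05 = 4.0125
  Essays 51 × 0.08 = 4.08
Sum = 42.8825
42.8825 < 43 → Fail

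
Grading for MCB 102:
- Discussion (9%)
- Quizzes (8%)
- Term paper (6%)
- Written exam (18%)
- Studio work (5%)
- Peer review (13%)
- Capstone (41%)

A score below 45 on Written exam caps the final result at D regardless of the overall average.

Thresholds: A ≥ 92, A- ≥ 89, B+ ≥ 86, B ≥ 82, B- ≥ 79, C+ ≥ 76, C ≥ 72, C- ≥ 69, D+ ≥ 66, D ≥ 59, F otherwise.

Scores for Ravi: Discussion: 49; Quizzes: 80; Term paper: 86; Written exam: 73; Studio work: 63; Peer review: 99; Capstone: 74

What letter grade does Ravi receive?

C

Written exam score 73 ≥ 45: minimum met.
Weighted total:
  Discussion 49 × 0.09 = 4.41
  Quizzes 80 × 0.08 = 6.4
  Term paper 86 × 0.06 = 5.16
  Written exam 73 × 0.18 = 13.14
  Studio work 63 × 0.05 = 3.15
  Peer review 99 × 0.13 = 12.87
  Capstone 74 × 0.41 = 30.34
Sum = 75.47
75.47 is ≥ 72 and < 76 → C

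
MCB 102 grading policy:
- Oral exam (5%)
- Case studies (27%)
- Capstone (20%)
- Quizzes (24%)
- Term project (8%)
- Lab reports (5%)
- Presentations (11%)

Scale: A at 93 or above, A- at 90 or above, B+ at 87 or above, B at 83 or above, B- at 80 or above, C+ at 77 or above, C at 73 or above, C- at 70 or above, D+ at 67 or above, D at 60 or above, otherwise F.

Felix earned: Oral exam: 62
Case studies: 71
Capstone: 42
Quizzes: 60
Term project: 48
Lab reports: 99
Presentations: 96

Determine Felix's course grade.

D

Weighted total:
  Oral exam 62 × 0.05 = 3.1
  Case studies 71 × 0.27 = 19.17
  Capstone 42 × 0.2 = 8.4
  Quizzes 60 × 0.24 = 14.4
  Term project 48 × 0.08 = 3.84
  Lab reports 99 × 0.05 = 4.95
  Presentations 96 × 0.11 = 10.56
Sum = 64.42
64.42 is ≥ 60 and < 67 → D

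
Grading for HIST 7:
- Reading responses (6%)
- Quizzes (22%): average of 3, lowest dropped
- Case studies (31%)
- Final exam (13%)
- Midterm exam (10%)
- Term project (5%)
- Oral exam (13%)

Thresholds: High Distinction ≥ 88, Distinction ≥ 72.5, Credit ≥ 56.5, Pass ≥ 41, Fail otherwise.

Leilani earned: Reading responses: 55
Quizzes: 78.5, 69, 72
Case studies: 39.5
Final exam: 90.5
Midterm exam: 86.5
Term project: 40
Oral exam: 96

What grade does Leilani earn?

Quizzes: drop 69 → average of remaining 2 = 150.5/2 = 75.25
Weighted total:
  Reading responses 55 × 0.06 = 3.3
  Quizzes 75.25 × 0.22 = 16.555
  Case studies 39.5 × 0.31 = 12.245
  Final exam 90.5 × 0.13 = 11.765
  Midterm exam 86.5 × 0.1 = 8.65
  Term project 40 × 0.05 = 2
  Oral exam 96 × 0.13 = 12.48
Sum = 66.995
66.995 is ≥ 56.5 and < 72.5 → Credit

Credit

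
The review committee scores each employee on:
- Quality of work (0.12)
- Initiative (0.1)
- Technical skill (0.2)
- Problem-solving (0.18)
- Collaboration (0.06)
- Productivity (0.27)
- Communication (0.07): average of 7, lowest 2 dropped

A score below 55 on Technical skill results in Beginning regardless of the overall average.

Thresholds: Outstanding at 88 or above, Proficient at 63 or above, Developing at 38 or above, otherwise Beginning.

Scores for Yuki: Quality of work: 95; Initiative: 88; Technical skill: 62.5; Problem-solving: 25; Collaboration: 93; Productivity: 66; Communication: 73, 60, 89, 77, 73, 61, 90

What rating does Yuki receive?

Communication: drop 60, 61 → average of remaining 5 = 402/5 = 80.4
Technical skill score 62.5 ≥ 55: minimum met.
Weighted total:
  Quality of work 95 × 0.12 = 11.4
  Initiative 88 × 0.1 = 8.8
  Technical skill 62.5 × 0.2 = 12.5
  Problem-solving 25 × 0.18 = 4.5
  Collaboration 93 × 0.06 = 5.58
  Productivity 66 × 0.27 = 17.82
  Communication 80.4 × 0.07 = 5.628
Sum = 66.228
66.228 is ≥ 63 and < 88 → Proficient

Proficient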